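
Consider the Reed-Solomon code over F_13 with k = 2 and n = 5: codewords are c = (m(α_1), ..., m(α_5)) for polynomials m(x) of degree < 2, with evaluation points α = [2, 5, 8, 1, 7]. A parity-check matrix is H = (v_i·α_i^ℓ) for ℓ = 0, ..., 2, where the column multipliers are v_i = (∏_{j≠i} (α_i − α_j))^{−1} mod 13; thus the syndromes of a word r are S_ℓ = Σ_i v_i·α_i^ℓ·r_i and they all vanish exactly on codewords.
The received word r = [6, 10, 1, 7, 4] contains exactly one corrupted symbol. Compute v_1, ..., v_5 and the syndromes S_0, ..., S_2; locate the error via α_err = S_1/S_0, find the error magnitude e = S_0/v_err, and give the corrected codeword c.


S = (2, 2, 2), error at position 4, error magnitude e = 11, c = [6, 10, 1, 9, 4].

Step 1: column multipliers v_i = (∏_{j≠i}(α_i − α_j))^{−1} mod 13.
  i = 1 (α = 2): (2−5)(2−8)(2−1)(2−7) = (−3)·(−6)·1·(−5) = −90 ≡ 1, so v_1 = 1^{−1} = 1 (mod 13).
  i = 2 (α = 5): (5−2)(5−8)(5−1)(5−7) = 3·(−3)·4·(−2) = 72 ≡ 7, so v_2 = 7^{−1} = 2 (mod 13).
  i = 3 (α = 8): (8−2)(8−5)(8−1)(8−7) = 6·3·7·1 = 126 ≡ 9, so v_3 = 9^{−1} = 3 (mod 13).
  i = 4 (α = 1): (1−2)(1−5)(1−8)(1−7) = (−1)·(−4)·(−7)·(−6) = 168 ≡ 12, so v_4 = 12^{−1} = 12 (mod 13).
  i = 5 (α = 7): (7−2)(7−5)(7−8)(7−1) = 5·2·(−1)·6 = −60 ≡ 5, so v_5 = 5^{−1} = 8 (mod 13).
  v = [1, 2, 3, 12, 8].
Step 2: syndromes of r = [6, 10, 1, 7, 4] (all sums mod 13).
  S_0 = Σ v_i r_i = 1·6 + 2·10 + 3·1 + 12·7 + 8·4 = 145 ≡ 2.
  S_1 = Σ v_i α_i r_i = 1·2·6 + 2·5·10 + 3·8·1 + 12·1·7 + 8·7·4 = 444 ≡ 2.
  α_i^2 mod 13 = [4, 12, 12, 1, 10].
  S_2 = Σ v_i α_i^2 r_i = 1·4·6 + 2·12·10 + 3·12·1 + 12·1·7 + 8·10·4 = 704 ≡ 2.
  S = (2, 2, 2) ≠ 0, so r is not a codeword (an error is present).
Step 3: locate the error. For a single error e at position i, S_ℓ = v_i·e·α_i^ℓ, so α_err = S_1/S_0.
  S_0^{−1} = 2^{−1} = 7 (mod 13), so α_err = 2·7 = 14 ≡ 1 = α_4. Error position i = 4.
  Consistency check: S_2/S_1 = 2·7 = 14 ≡ 1 = α_err ✓ (single-error assumption holds).
Step 4: error magnitude e = S_0/v_4 = S_0·∏_{j≠4}(α_4 − α_j) = 2·12 = 24 ≡ 11 (mod 13).
Step 5: correct position 4: c_4 = r_4 − e = 7 − 11 ≡ 9 (mod 13). Hence c = [6, 10, 1, 9, 4].
  Check: interpolating c through the α_i gives m(x) = 12 + 10·x (degree < 2) with m(α_i) = c_i for every i, so c is indeed a codeword.


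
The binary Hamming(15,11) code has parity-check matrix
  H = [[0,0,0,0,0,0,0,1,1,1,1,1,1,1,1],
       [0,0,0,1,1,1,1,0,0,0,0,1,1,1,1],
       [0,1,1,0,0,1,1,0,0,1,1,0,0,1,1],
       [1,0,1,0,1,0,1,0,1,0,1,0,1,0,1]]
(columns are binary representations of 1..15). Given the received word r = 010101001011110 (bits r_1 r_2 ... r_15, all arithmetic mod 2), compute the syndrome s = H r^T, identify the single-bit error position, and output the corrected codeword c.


s = (1, 1, 0, 1)^T, error position = 13, corrected codeword c = 010101001011010

Compute s = H r^T mod 2 one row at a time:
  s_1 = 0 + 1 + 0 + 1 + 1 + 1 + 1 + 0 = 5 ≡ 1 (mod 2).
  s_2 = 1 + 0 + 1 + 0 + 1 + 1 + 1 + 0 = 5 ≡ 1 (mod 2).
  s_3 = 1 + 0 + 1 + 0 + 0 + 1 + 1 + 0 = 4 ≡ 0 (mod 2).
  s_4 = 0 + 0 + 0 + 0 + 1 + 1 + 1 + 0 = 3 ≡ 1 (mod 2).
s = (1, 1, 0, 1)^T — this equals column 13 of H (binary 1101), so error is at position 13.
Correct: flip bit 13 of r = 010101001011110 to get c = 010101001011010.


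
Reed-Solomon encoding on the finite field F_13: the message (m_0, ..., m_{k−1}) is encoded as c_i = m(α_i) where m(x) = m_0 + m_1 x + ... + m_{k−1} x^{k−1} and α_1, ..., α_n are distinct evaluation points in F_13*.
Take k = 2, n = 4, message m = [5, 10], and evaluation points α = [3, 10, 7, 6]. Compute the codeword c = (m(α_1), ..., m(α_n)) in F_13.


c = [9, 1, 10, 0]

Message polynomial: m(x) = 5 + 10·x (mod 13).
For each evaluation point α_i, compute m(α_i) mod 13:
  α_1 = 3: Horner steps 10 → 9, so m(3) = 9.
  α_2 = 10: Horner steps 10 → 1, so m(10) = 1.
  α_3 = 7: Horner steps 10 → 10, so m(7) = 10.
  α_4 = 6: Horner steps 10 → 0, so m(6) = 0.
Codeword c = [9, 1, 10, 0] ∈ F_13^4.


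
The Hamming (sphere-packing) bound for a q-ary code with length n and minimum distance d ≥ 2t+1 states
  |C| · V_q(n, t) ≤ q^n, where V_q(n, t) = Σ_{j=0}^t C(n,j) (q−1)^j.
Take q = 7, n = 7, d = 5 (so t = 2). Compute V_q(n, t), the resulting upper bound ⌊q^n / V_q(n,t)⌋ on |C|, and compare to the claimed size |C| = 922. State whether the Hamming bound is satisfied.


V_q(n, t) = 799, q^n = 823543, Hamming bound = 1030, |C| = 922 ≤ bound (satisfied).

Step 1: Compute V_q(n, t) = Σ_{j=0}^2 C(n, j) (q−1)^j.
  j = 0: C(7,0)·(6)^0 = 1·1 = 1.
  j = 1: C(7,1)·(6)^1 = 7·6 = 42.
  j = 2: C(7,2)·(6)^2 = 21·36 = 756.
  V_q(n, t) = 1 + 42 + 756 = 799.
Step 2: q^n = 7^7 = 823543.
Step 3: Hamming bound ⌊q^n / V_q(n,t)⌋ = ⌊823543/799⌋ = 1030.
Step 4: Compare |C| = 922 to 1030: satisfied.
The claimed |C| lies below the Hamming bound.


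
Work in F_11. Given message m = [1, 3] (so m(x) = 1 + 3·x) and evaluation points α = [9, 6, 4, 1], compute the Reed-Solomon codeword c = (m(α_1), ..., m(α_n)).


c = [6, 8, 2, 4]

Message polynomial: m(x) = 1 + 3·x (mod 11).
For each evaluation point α_i, compute m(α_i) mod 11:
  α_1 = 9: Horner steps 3 → 6, so m(9) = 6.
  α_2 = 6: Horner steps 3 → 8, so m(6) = 8.
  α_3 = 4: Horner steps 3 → 2, so m(4) = 2.
  α_4 = 1: Horner steps 3 → 4, so m(1) = 4.
Codeword c = [6, 8, 2, 4] ∈ F_11^4.


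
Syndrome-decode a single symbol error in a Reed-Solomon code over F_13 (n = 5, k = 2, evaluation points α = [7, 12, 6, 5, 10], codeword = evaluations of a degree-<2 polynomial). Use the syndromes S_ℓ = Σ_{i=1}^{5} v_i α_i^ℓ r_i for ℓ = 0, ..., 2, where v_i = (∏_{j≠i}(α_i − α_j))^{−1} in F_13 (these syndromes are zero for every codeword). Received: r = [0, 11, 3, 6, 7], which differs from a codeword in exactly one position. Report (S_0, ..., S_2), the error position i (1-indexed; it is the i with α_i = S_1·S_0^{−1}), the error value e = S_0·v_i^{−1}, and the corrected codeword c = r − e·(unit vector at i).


S = (12, 3, 4), error at position 5, error magnitude e = 3, c = [0, 11, 3, 6, 4].

Step 1: column multipliers v_i = (∏_{j≠i}(α_i − α_j))^{−1} mod 13.
  i = 1 (α = 7): (7−12)(7−6)(7−5)(7−10) = (−5)·1·2·(−3) = 30 ≡ 4, so v_1 = 4^{−1} = 10 (mod 13).
  i = 2 (α = 12): (12−7)(12−6)(12−5)(12−10) = 5·6·7·2 = 420 ≡ 4, so v_2 = 4^{−1} = 10 (mod 13).
  i = 3 (α = 6): (6−7)(6−12)(6−5)(6−10) = (−1)·(−6)·1·(−4) = −24 ≡ 2, so v_3 = 2^{−1} = 7 (mod 13).
  i = 4 (α = 5): (5−7)(5−12)(5−6)(5−10) = (−2)·(−7)·(−1)·(−5) = 70 ≡ 5, so v_4 = 5^{−1} = 8 (mod 13).
  i = 5 (α = 10): (10−7)(10−12)(10−6)(10−5) = 3·(−2)·4·5 = −120 ≡ 10, so v_5 = 10^{−1} = 4 (mod 13).
  v = [10, 10, 7, 8, 4].
Step 2: syndromes of r = [0, 11, 3, 6, 7] (all sums mod 13).
  S_0 = Σ v_i r_i = 10·0 + 10·11 + 7·3 + 8·6 + 4·7 = 207 ≡ 12.
  S_1 = Σ v_i α_i r_i = 10·7·0 + 10·12·11 + 7·6·3 + 8·5·6 + 4·10·7 = 1966 ≡ 3.
  α_i^2 mod 13 = [10, 1, 10, 12, 9].
  S_2 = Σ v_i α_i^2 r_i = 10·10·0 + 10·1·11 + 7·10·3 + 8·12·6 + 4·9·7 = 1148 ≡ 4.
  S = (12, 3, 4) ≠ 0, so r is not a codeword (an error is present).
Step 3: locate the error. For a single error e at position i, S_ℓ = v_i·e·α_i^ℓ, so α_err = S_1/S_0.
  S_0^{−1} = 12^{−1} = 12 (mod 13), so α_err = 3·12 = 36 ≡ 10 = α_5. Error position i = 5.
  Consistency check: S_2/S_1 = 4·9 = 36 ≡ 10 = α_err ✓ (single-error assumption holds).
Step 4: error magnitude e = S_0/v_5 = S_0·∏_{j≠5}(α_5 − α_j) = 12·10 = 120 ≡ 3 (mod 13).
Step 5: correct position 5: c_5 = r_5 − e = 7 − 3 ≡ 4 (mod 13). Hence c = [0, 11, 3, 6, 4].
  Check: interpolating c through the α_i gives m(x) = 8 + 10·x (degree < 2) with m(α_i) = c_i for every i, so c is indeed a codeword.


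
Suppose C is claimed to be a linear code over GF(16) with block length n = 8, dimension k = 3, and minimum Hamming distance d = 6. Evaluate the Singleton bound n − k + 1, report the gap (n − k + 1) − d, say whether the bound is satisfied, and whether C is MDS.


Singleton RHS = n − k + 1 = 6, slack = 0, bound satisfied, MDS.

Singleton bound: d ≤ n − k + 1.
Here n = 8, k = 3, so n − k + 1 = 6.
Given d = 6, check d ≤ 6: YES.
Slack = (n − k + 1) − d = 0.
The code is MDS (slack = 0).
Description: the claimed parameters are [8, 3, 6]_16; such a code would be MDS (meets Singleton bound).


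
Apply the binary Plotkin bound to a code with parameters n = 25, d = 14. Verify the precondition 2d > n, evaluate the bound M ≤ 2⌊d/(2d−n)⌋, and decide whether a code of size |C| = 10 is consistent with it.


Plotkin bound M ≤ 8; given |C| = 10 > bound (violated).

Check applicability: 2d = 28, n = 25.
2d − n = 3 > 0, so Plotkin applies.
Compute d/(2d−n) = 14/3 ≈ 4.6667.
⌊d/(2d−n)⌋ = 4.
Plotkin bound: M ≤ 2·4 = 8.
Given |C| = 10, check: VIOLATED.
This |C| is above the Plotkin bound, so no binary code with n = 25, d = 14 and 10 codewords exists.


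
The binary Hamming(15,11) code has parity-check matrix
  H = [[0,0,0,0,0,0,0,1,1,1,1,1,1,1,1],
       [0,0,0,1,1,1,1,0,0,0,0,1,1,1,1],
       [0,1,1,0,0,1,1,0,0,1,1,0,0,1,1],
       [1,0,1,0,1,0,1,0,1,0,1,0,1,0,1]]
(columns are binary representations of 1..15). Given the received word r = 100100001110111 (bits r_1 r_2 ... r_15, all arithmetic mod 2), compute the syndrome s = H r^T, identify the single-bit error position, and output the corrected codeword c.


s = (0, 0, 0, 1)^T, error position = 1, corrected codeword c = 000100001110111

Compute s = H r^T mod 2 one row at a time:
  s_1 = 0 + 1 + 1 + 1 + 0 + 1 + 1 + 1 = 6 ≡ 0 (mod 2).
  s_2 = 1 + 0 + 0 + 0 + 0 + 1 + 1 + 1 = 4 ≡ 0 (mod 2).
  s_3 = 0 + 0 + 0 + 0 + 1 + 1 + 1 + 1 = 4 ≡ 0 (mod 2).
  s_4 = 1 + 0 + 0 + 0 + 1 + 1 + 1 + 1 = 5 ≡ 1 (mod 2).
s = (0, 0, 0, 1)^T — this equals column 1 of H (binary 0001), so error is at position 1.
Correct: flip bit 1 of r = 100100001110111 to get c = 000100001110111.


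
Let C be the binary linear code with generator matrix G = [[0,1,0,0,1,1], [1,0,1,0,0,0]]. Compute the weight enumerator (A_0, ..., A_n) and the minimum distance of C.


Weight distribution: A_0 = 1, A_2 = 1, A_3 = 1, A_5 = 1. Minimum distance d = 2.

Enumerate all 2^2 = 4 messages m ∈ F_2^2.
For each, compute codeword c = mG in F_2^6, then tally its weight.
  m = 00 → c = 000000, weight = 0.
  m = 10 → c = 010011, weight = 3.
  m = 01 → c = 101000, weight = 2.
  m = 11 → c = 111011, weight = 5.
Tally weights:
  weight 0: 1 codewords.
  weight 2: 1 codewords.
  weight 3: 1 codewords.
  weight 5: 1 codewords.
Minimum distance d = smallest w > 0 with A_w > 0 = 2.
Sanity: Σ A_w = 4 = 2^2 = 4 ✓.


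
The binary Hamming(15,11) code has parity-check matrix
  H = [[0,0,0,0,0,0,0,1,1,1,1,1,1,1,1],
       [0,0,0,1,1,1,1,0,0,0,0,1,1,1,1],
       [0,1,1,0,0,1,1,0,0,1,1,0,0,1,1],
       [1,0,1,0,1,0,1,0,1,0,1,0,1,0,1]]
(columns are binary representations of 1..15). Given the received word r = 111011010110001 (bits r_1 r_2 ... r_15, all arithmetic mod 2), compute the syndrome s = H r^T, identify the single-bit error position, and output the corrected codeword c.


s = (0, 1, 0, 1)^T, error position = 5, corrected codeword c = 111001010110001

Compute s = H r^T mod 2 one row at a time:
  s_1 = 1 + 0 + 1 + 1 + 0 + 0 + 0 + 1 = 4 ≡ 0 (mod 2).
  s_2 = 0 + 1 + 1 + 0 + 0 + 0 + 0 + 1 = 3 ≡ 1 (mod 2).
  s_3 = 1 + 1 + 1 + 0 + 1 + 1 + 0 + 1 = 6 ≡ 0 (mod 2).
  s_4 = 1 + 1 + 1 + 0 + 0 + 1 + 0 + 1 = 5 ≡ 1 (mod 2).
s = (0, 1, 0, 1)^T — this equals column 5 of H (binary 0101), so error is at position 5.
Correct: flip bit 5 of r = 111011010110001 to get c = 111001010110001.


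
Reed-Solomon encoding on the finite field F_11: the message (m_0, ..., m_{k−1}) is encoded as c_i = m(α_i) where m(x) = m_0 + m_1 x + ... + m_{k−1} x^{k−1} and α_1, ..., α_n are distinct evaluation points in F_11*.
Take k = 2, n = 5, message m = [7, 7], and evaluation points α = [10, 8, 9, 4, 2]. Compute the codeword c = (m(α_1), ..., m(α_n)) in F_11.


c = [0, 8, 4, 2, 10]

Message polynomial: m(x) = 7 + 7·x (mod 11).
For each evaluation point α_i, compute m(α_i) mod 11:
  α_1 = 10: Horner steps 7 → 0, so m(10) = 0.
  α_2 = 8: Horner steps 7 → 8, so m(8) = 8.
  α_3 = 9: Horner steps 7 → 4, so m(9) = 4.
  α_4 = 4: Horner steps 7 → 2, so m(4) = 2.
  α_5 = 2: Horner steps 7 → 10, so m(2) = 10.
Codeword c = [0, 8, 4, 2, 10] ∈ F_11^5.


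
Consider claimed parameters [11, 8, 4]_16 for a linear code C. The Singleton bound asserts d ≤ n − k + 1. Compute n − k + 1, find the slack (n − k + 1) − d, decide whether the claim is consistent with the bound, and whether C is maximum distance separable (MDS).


Singleton RHS = n − k + 1 = 4, slack = 0, bound satisfied, MDS.

Singleton bound: d ≤ n − k + 1.
Here n = 11, k = 8, so n − k + 1 = 4.
Given d = 4, check d ≤ 4: YES.
Slack = (n − k + 1) − d = 0.
The code is MDS (slack = 0).
Description: the claimed parameters are [11, 8, 4]_16; such a code would be MDS (meets Singleton bound).


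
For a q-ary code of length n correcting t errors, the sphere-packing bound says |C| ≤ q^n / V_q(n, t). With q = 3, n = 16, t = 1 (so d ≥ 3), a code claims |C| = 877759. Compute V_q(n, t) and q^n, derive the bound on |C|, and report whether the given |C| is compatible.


V_q(n, t) = 33, q^n = 43046721, Hamming bound = 1304446, |C| = 877759 ≤ bound (satisfied).

Step 1: Compute V_q(n, t) = Σ_{j=0}^1 C(n, j) (q−1)^j.
  j = 0: C(16,0)·(2)^0 = 1·1 = 1.
  j = 1: C(16,1)·(2)^1 = 16·2 = 32.
  V_q(n, t) = 1 + 32 = 33.
Step 2: q^n = 3^16 = 43046721.
Step 3: Hamming bound ⌊q^n / V_q(n,t)⌋ = ⌊43046721/33⌋ = 1304446.
Step 4: Compare |C| = 877759 to 1304446: satisfied.
The claimed |C| lies below the Hamming bound.


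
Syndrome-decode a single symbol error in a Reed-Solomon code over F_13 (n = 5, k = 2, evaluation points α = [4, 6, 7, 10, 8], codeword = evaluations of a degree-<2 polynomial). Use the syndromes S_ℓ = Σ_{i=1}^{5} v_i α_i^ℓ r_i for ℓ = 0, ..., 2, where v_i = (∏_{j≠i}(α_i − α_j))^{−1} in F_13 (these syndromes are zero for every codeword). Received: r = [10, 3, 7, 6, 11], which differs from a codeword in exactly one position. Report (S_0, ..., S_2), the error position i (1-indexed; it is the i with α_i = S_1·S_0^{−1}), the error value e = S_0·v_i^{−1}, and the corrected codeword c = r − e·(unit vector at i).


S = (2, 8, 6), error at position 1, error magnitude e = 2, c = [8, 3, 7, 6, 11].

Step 1: column multipliers v_i = (∏_{j≠i}(α_i − α_j))^{−1} mod 13.
  i = 1 (α = 4): (4−6)(4−7)(4−10)(4−8) = (−2)·(−3)·(−6)·(−4) = 144 ≡ 1, so v_1 = 1^{−1} = 1 (mod 13).
  i = 2 (α = 6): (6−4)(6−7)(6−10)(6−8) = 2·(−1)·(−4)·(−2) = −16 ≡ 10, so v_2 = 10^{−1} = 4 (mod 13).
  i = 3 (α = 7): (7−4)(7−6)(7−10)(7−8) = 3·1·(−3)·(−1) = 9 ≡ 9, so v_3 = 9^{−1} = 3 (mod 13).
  i = 4 (α = 10): (10−4)(10−6)(10−7)(10−8) = 6·4·3·2 = 144 ≡ 1, so v_4 = 1^{−1} = 1 (mod 13).
  i = 5 (α = 8): (8−4)(8−6)(8−7)(8−10) = 4·2·1·(−2) = −16 ≡ 10, so v_5 = 10^{−1} = 4 (mod 13).
  v = [1, 4, 3, 1, 4].
Step 2: syndromes of r = [10, 3, 7, 6, 11] (all sums mod 13).
  S_0 = Σ v_i r_i = 1·10 + 4·3 + 3·7 + 1·6 + 4·11 = 93 ≡ 2.
  S_1 = Σ v_i α_i r_i = 1·4·10 + 4·6·3 + 3·7·7 + 1·10·6 + 4·8·11 = 671 ≡ 8.
  α_i^2 mod 13 = [3, 10, 10, 9, 12].
  S_2 = Σ v_i α_i^2 r_i = 1·3·10 + 4·10·3 + 3·10·7 + 1·9·6 + 4·12·11 = 942 ≡ 6.
  S = (2, 8, 6) ≠ 0, so r is not a codeword (an error is present).
Step 3: locate the error. For a single error e at position i, S_ℓ = v_i·e·α_i^ℓ, so α_err = S_1/S_0.
  S_0^{−1} = 2^{−1} = 7 (mod 13), so α_err = 8·7 = 56 ≡ 4 = α_1. Error position i = 1.
  Consistency check: S_2/S_1 = 6·5 = 30 ≡ 4 = α_err ✓ (single-error assumption holds).
Step 4: error magnitude e = S_0/v_1 = S_0·∏_{j≠1}(α_1 − α_j) = 2·1 = 2 ≡ 2 (mod 13).
Step 5: correct position 1: c_1 = r_1 − e = 10 − 2 ≡ 8 (mod 13). Hence c = [8, 3, 7, 6, 11].
  Check: interpolating c through the α_i gives m(x) = 5 + 4·x (degree < 2) with m(α_i) = c_i for every i, so c is indeed a codeword.


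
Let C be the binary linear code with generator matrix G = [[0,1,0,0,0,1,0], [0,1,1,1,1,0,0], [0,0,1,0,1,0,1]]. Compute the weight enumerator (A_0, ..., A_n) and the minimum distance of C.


Weight distribution: A_0 = 1, A_2 = 1, A_3 = 3, A_4 = 2, A_5 = 1. Minimum distance d = 2.

Enumerate all 2^3 = 8 messages m ∈ F_2^3.
For each, compute codeword c = mG in F_2^7, then tally its weight.
  m = 000 → c = 0000000, weight = 0.
  m = 100 → c = 0100010, weight = 2.
  m = 010 → c = 0111100, weight = 4.
  m = 110 → c = 0011110, weight = 4.
  m = 001 → c = 0010101, weight = 3.
  m = 101 → c = 0110111, weight = 5.
  m = 011 → c = 0101001, weight = 3.
  m = 111 → c = 0001011, weight = 3.
Tally weights:
  weight 0: 1 codewords.
  weight 2: 1 codewords.
  weight 3: 3 codewords.
  weight 4: 2 codewords.
  weight 5: 1 codewords.
Minimum distance d = smallest w > 0 with A_w > 0 = 2.
Sanity: Σ A_w = 8 = 2^3 = 8 ✓.


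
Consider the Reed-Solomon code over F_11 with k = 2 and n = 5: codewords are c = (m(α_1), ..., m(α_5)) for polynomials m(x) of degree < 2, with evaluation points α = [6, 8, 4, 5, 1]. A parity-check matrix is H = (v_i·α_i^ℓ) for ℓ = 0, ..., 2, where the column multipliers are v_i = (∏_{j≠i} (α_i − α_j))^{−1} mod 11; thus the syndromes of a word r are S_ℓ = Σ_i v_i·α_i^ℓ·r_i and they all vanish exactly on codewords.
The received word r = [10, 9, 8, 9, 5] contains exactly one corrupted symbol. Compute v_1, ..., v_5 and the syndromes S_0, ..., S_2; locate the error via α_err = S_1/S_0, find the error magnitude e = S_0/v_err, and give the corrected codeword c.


S = (10, 3, 2), error at position 2, error magnitude e = 8, c = [10, 1, 8, 9, 5].

Step 1: column multipliers v_i = (∏_{j≠i}(α_i − α_j))^{−1} mod 11.
  i = 1 (α = 6): (6−8)(6−4)(6−5)(6−1) = (−2)·2·1·5 = −20 ≡ 2, so v_1 = 2^{−1} = 6 (mod 11).
  i = 2 (α = 8): (8−6)(8−4)(8−5)(8−1) = 2·4·3·7 = 168 ≡ 3, so v_2 = 3^{−1} = 4 (mod 11).
  i = 3 (α = 4): (4−6)(4−8)(4−5)(4−1) = (−2)·(−4)·(−1)·3 = −24 ≡ 9, so v_3 = 9^{−1} = 5 (mod 11).
  i = 4 (α = 5): (5−6)(5−8)(5−4)(5−1) = (−1)·(−3)·1·4 = 12 ≡ 1, so v_4 = 1^{−1} = 1 (mod 11).
  i = 5 (α = 1): (1−6)(1−8)(1−4)(1−5) = (−5)·(−7)·(−3)·(−4) = 420 ≡ 2, so v_5 = 2^{−1} = 6 (mod 11).
  v = [6, 4, 5, 1, 6].
Step 2: syndromes of r = [10, 9, 8, 9, 5] (all sums mod 11).
  S_0 = Σ v_i r_i = 6·10 + 4·9 + 5·8 + 1·9 + 6·5 = 175 ≡ 10.
  S_1 = Σ v_i α_i r_i = 6·6·10 + 4·8·9 + 5·4·8 + 1·5·9 + 6·1·5 = 883 ≡ 3.
  α_i^2 mod 11 = [3, 9, 5, 3, 1].
  S_2 = Σ v_i α_i^2 r_i = 6·3·10 + 4·9·9 + 5·5·8 + 1·3·9 + 6·1·5 = 761 ≡ 2.
  S = (10, 3, 2) ≠ 0, so r is not a codeword (an error is present).
Step 3: locate the error. For a single error e at position i, S_ℓ = v_i·e·α_i^ℓ, so α_err = S_1/S_0.
  S_0^{−1} = 10^{−1} = 10 (mod 11), so α_err = 3·10 = 30 ≡ 8 = α_2. Error position i = 2.
  Consistency check: S_2/S_1 = 2·4 = 8 ≡ 8 = α_err ✓ (single-error assumption holds).
Step 4: error magnitude e = S_0/v_2 = S_0·∏_{j≠2}(α_2 − α_j) = 10·3 = 30 ≡ 8 (mod 11).
Step 5: correct position 2: c_2 = r_2 − e = 9 − 8 ≡ 1 (mod 11). Hence c = [10, 1, 8, 9, 5].
  Check: interpolating c through the α_i gives m(x) = 4 + 1·x (degree < 2) with m(α_i) = c_i for every i, so c is indeed a codeword.


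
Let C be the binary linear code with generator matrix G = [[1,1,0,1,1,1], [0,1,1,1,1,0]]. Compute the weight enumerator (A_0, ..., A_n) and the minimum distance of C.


Weight distribution: A_0 = 1, A_3 = 1, A_4 = 1, A_5 = 1. Minimum distance d = 3.

Enumerate all 2^2 = 4 messages m ∈ F_2^2.
For each, compute codeword c = mG in F_2^6, then tally its weight.
  m = 00 → c = 000000, weight = 0.
  m = 10 → c = 110111, weight = 5.
  m = 01 → c = 011110, weight = 4.
  m = 11 → c = 101001, weight = 3.
Tally weights:
  weight 0: 1 codewords.
  weight 3: 1 codewords.
  weight 4: 1 codewords.
  weight 5: 1 codewords.
Minimum distance d = smallest w > 0 with A_w > 0 = 3.
Sanity: Σ A_w = 4 = 2^2 = 4 ✓.


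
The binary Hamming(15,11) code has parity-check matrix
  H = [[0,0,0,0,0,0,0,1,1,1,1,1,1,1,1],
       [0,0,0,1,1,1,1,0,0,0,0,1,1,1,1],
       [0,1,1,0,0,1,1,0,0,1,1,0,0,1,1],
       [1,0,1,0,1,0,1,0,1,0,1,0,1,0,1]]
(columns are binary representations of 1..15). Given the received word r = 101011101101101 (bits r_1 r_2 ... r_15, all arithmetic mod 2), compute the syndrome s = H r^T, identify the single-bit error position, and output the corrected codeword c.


s = (1, 0, 1, 1)^T, error position = 11, corrected codeword c = 101011101111101

Compute s = H r^T mod 2 one row at a time:
  s_1 = 0 + 1 + 1 + 0 + 1 + 1 + 0 + 1 = 5 ≡ 1 (mod 2).
  s_2 = 0 + 1 + 1 + 1 + 1 + 1 + 0 + 1 = 6 ≡ 0 (mod 2).
  s_3 = 0 + 1 + 1 + 1 + 1 + 0 + 0 + 1 = 5 ≡ 1 (mod 2).
  s_4 = 1 + 1 + 1 + 1 + 1 + 0 + 1 + 1 = 7 ≡ 1 (mod 2).
s = (1, 0, 1, 1)^T — this equals column 11 of H (binary 1011), so error is at position 11.
Correct: flip bit 11 of r = 101011101101101 to get c = 101011101111101.


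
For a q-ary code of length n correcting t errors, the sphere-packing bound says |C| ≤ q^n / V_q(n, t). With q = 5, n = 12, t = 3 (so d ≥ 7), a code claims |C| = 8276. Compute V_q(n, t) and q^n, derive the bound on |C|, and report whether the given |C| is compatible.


V_q(n, t) = 15185, q^n = 244140625, Hamming bound = 16077, |C| = 8276 ≤ bound (satisfied).

Step 1: Compute V_q(n, t) = Σ_{j=0}^3 C(n, j) (q−1)^j.
  j = 0: C(12,0)·(4)^0 = 1·1 = 1.
  j = 1: C(12,1)·(4)^1 = 12·4 = 48.
  j = 2: C(12,2)·(4)^2 = 66·16 = 1056.
  j = 3: C(12,3)·(4)^3 = 220·64 = 14080.
  V_q(n, t) = 1 + 48 + 1056 + 14080 = 15185.
Step 2: q^n = 5^12 = 244140625.
Step 3: Hamming bound ⌊q^n / V_q(n,t)⌋ = ⌊244140625/15185⌋ = 16077.
Step 4: Compare |C| = 8276 to 16077: satisfied.
The claimed |C| lies below the Hamming bound.


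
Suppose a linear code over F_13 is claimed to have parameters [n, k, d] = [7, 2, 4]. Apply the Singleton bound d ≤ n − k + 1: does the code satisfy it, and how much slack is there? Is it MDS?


Singleton RHS = n − k + 1 = 6, slack = 2, bound satisfied, not MDS.

Singleton bound: d ≤ n − k + 1.
Here n = 7, k = 2, so n − k + 1 = 6.
Given d = 4, check d ≤ 6: YES.
Slack = (n − k + 1) − d = 2.
The code is NOT MDS (slack = 2 > 0).
Description: the claimed parameters are [7, 2, 4]_13; such a code would be non-MDS.


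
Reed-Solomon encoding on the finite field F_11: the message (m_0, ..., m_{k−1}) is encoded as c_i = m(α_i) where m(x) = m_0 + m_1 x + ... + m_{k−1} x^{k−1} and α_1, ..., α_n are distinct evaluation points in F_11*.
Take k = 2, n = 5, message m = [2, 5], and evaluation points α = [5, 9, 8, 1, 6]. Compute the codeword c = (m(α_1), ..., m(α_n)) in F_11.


c = [5, 3, 9, 7, 10]

Message polynomial: m(x) = 2 + 5·x (mod 11).
For each evaluation point α_i, compute m(α_i) mod 11:
  α_1 = 5: Horner steps 5 → 5, so m(5) = 5.
  α_2 = 9: Horner steps 5 → 3, so m(9) = 3.
  α_3 = 8: Horner steps 5 → 9, so m(8) = 9.
  α_4 = 1: Horner steps 5 → 7, so m(1) = 7.
  α_5 = 6: Horner steps 5 → 10, so m(6) = 10.
Codeword c = [5, 3, 9, 7, 10] ∈ F_11^5.


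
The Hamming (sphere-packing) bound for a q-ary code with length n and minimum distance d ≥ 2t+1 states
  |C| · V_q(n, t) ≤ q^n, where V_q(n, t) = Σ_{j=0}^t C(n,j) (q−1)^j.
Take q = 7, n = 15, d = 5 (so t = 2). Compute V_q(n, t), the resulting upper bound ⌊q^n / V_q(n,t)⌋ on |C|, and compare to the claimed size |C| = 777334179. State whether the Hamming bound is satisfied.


V_q(n, t) = 3871, q^n = 4747561509943, Hamming bound = 1226443169, |C| = 777334179 ≤ bound (satisfied).

Step 1: Compute V_q(n, t) = Σ_{j=0}^2 C(n, j) (q−1)^j.
  j = 0: C(15,0)·(6)^0 = 1·1 = 1.
  j = 1: C(15,1)·(6)^1 = 15·6 = 90.
  j = 2: C(15,2)·(6)^2 = 105·36 = 3780.
  V_q(n, t) = 1 + 90 + 3780 = 3871.
Step 2: q^n = 7^15 = 4747561509943.
Step 3: Hamming bound ⌊q^n / V_q(n,t)⌋ = ⌊4747561509943/3871⌋ = 1226443169.
Step 4: Compare |C| = 777334179 to 1226443169: satisfied.
The claimed |C| lies below the Hamming bound.


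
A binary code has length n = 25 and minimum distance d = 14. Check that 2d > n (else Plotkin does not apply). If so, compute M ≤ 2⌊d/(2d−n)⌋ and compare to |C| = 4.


Plotkin bound M ≤ 8; given |C| = 4 ≤ bound (satisfied).

Check applicability: 2d = 28, n = 25.
2d − n = 3 > 0, so Plotkin applies.
Compute d/(2d−n) = 14/3 ≈ 4.6667.
⌊d/(2d−n)⌋ = 4.
Plotkin bound: M ≤ 2·4 = 8.
Given |C| = 4, check: satisfied.
This |C| is below the Plotkin bound.


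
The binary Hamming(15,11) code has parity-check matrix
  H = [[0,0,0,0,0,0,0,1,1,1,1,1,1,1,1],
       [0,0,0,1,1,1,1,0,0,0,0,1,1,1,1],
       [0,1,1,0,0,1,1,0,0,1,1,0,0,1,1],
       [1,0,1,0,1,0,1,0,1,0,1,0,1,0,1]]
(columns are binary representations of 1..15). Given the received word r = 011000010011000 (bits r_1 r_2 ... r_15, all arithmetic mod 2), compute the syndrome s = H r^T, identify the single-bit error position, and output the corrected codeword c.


s = (1, 1, 1, 0)^T, error position = 14, corrected codeword c = 011000010011010

Compute s = H r^T mod 2 one row at a time:
  s_1 = 1 + 0 + 0 + 1 + 1 + 0 + 0 + 0 = 3 ≡ 1 (mod 2).
  s_2 = 0 + 0 + 0 + 0 + 1 + 0 + 0 + 0 = 1 ≡ 1 (mod 2).
  s_3 = 1 + 1 + 0 + 0 + 0 + 1 + 0 + 0 = 3 ≡ 1 (mod 2).
  s_4 = 0 + 1 + 0 + 0 + 0 + 1 + 0 + 0 = 2 ≡ 0 (mod 2).
s = (1, 1, 1, 0)^T — this equals column 14 of H (binary 1110), so error is at position 14.
Correct: flip bit 14 of r = 011000010011000 to get c = 011000010011010.


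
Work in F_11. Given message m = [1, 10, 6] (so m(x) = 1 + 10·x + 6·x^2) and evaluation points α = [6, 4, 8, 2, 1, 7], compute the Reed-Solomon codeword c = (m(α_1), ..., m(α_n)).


c = [2, 5, 3, 1, 6, 2]

Message polynomial: m(x) = 1 + 10·x + 6·x^2 (mod 11).
For each evaluation point α_i, compute m(α_i) mod 11:
  α_1 = 6: Horner steps 6 → 2 → 2, so m(6) = 2.
  α_2 = 4: Horner steps 6 → 1 → 5, so m(4) = 5.
  α_3 = 8: Horner steps 6 → 3 → 3, so m(8) = 3.
  α_4 = 2: Horner steps 6 → 0 → 1, so m(2) = 1.
  α_5 = 1: Horner steps 6 → 5 → 6, so m(1) = 6.
  α_6 = 7: Horner steps 6 → 8 → 2, so m(7) = 2.
Codeword c = [2, 5, 3, 1, 6, 2] ∈ F_11^6.


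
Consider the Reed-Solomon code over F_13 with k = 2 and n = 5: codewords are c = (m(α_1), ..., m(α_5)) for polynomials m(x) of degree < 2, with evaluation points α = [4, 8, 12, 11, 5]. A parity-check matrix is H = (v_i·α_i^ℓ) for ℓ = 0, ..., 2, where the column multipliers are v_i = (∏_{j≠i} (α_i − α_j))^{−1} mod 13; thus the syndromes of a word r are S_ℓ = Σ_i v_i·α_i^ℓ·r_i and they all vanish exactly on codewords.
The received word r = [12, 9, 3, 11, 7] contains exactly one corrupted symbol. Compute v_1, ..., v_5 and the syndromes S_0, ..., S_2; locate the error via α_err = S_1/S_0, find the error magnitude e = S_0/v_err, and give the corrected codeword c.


S = (12, 9, 10), error at position 1, error magnitude e = 10, c = [2, 9, 3, 11, 7].

Step 1: column multipliers v_i = (∏_{j≠i}(α_i − α_j))^{−1} mod 13.
  i = 1 (α = 4): (4−8)(4−12)(4−11)(4−5) = (−4)·(−8)·(−7)·(−1) = 224 ≡ 3, so v_1 = 3^{−1} = 9 (mod 13).
  i = 2 (α = 8): (8−4)(8−12)(8−11)(8−5) = 4·(−4)·(−3)·3 = 144 ≡ 1, so v_2 = 1^{−1} = 1 (mod 13).
  i = 3 (α = 12): (12−4)(12−8)(12−11)(12−5) = 8·4·1·7 = 224 ≡ 3, so v_3 = 3^{−1} = 9 (mod 13).
  i = 4 (α = 11): (11−4)(11−8)(11−12)(11−5) = 7·3·(−1)·6 = −126 ≡ 4, so v_4 = 4^{−1} = 10 (mod 13).
  i = 5 (α = 5): (5−4)(5−8)(5−12)(5−11) = 1·(−3)·(−7)·(−6) = −126 ≡ 4, so v_5 = 4^{−1} = 10 (mod 13).
  v = [9, 1, 9, 10, 10].
Step 2: syndromes of r = [12, 9, 3, 11, 7] (all sums mod 13).
  S_0 = Σ v_i r_i = 9·12 + 1·9 + 9·3 + 10·11 + 10·7 = 324 ≡ 12.
  S_1 = Σ v_i α_i r_i = 9·4·12 + 1·8·9 + 9·12·3 + 10·11·11 + 10·5·7 = 2388 ≡ 9.
  α_i^2 mod 13 = [3, 12, 1, 4, 12].
  S_2 = Σ v_i α_i^2 r_i = 9·3·12 + 1·12·9 + 9·1·3 + 10·4·11 + 10·12·7 = 1739 ≡ 10.
  S = (12, 9, 10) ≠ 0, so r is not a codeword (an error is present).
Step 3: locate the error. For a single error e at position i, S_ℓ = v_i·e·α_i^ℓ, so α_err = S_1/S_0.
  S_0^{−1} = 12^{−1} = 12 (mod 13), so α_err = 9·12 = 108 ≡ 4 = α_1. Error position i = 1.
  Consistency check: S_2/S_1 = 10·3 = 30 ≡ 4 = α_err ✓ (single-error assumption holds).
Step 4: error magnitude e = S_0/v_1 = S_0·∏_{j≠1}(α_1 − α_j) = 12·3 = 36 ≡ 10 (mod 13).
Step 5: correct position 1: c_1 = r_1 − e = 12 − 10 ≡ 2 (mod 13). Hence c = [2, 9, 3, 11, 7].
  Check: interpolating c through the α_i gives m(x) = 8 + 5·x (degree < 2) with m(α_i) = c_i for every i, so c is indeed a codeword.


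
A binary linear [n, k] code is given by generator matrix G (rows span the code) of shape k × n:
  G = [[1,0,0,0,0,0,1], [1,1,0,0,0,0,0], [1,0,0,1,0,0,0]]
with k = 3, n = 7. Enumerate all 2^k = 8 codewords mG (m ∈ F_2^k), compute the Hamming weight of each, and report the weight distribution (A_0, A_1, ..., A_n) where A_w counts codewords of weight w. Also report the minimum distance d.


Weight distribution: A_0 = 1, A_2 = 6, A_4 = 1. Minimum distance d = 2.

Enumerate all 2^3 = 8 messages m ∈ F_2^3.
For each, compute codeword c = mG in F_2^7, then tally its weight.
  m = 000 → c = 0000000, weight = 0.
  m = 100 → c = 1000001, weight = 2.
  m = 010 → c = 1100000, weight = 2.
  m = 110 → c = 0100001, weight = 2.
  m = 001 → c = 1001000, weight = 2.
  m = 101 → c = 0001001, weight = 2.
  m = 011 → c = 0101000, weight = 2.
  m = 111 → c = 1101001, weight = 4.
Tally weights:
  weight 0: 1 codewords.
  weight 2: 6 codewords.
  weight 4: 1 codewords.
Minimum distance d = smallest w > 0 with A_w > 0 = 2.
Sanity: Σ A_w = 8 = 2^3 = 8 ✓.


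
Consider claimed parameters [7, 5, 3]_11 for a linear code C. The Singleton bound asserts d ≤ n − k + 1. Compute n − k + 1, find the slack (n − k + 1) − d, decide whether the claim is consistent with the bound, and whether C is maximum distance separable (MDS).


Singleton RHS = n − k + 1 = 3, slack = 0, bound satisfied, MDS.

Singleton bound: d ≤ n − k + 1.
Here n = 7, k = 5, so n − k + 1 = 3.
Given d = 3, check d ≤ 3: YES.
Slack = (n − k + 1) − d = 0.
The code is MDS (slack = 0).
Description: the claimed parameters are [7, 5, 3]_11; such a code would be MDS (meets Singleton bound).


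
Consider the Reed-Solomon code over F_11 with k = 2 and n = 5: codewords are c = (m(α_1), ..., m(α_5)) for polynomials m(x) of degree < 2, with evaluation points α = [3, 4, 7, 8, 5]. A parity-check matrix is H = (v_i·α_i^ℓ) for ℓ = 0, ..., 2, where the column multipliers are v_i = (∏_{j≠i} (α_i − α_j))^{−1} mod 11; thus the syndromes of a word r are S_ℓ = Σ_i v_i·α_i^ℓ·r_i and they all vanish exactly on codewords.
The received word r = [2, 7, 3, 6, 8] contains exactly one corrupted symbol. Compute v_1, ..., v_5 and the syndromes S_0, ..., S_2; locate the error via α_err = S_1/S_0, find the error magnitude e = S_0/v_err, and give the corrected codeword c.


S = (9, 3, 1), error at position 2, error magnitude e = 2, c = [2, 5, 3, 6, 8].

Step 1: column multipliers v_i = (∏_{j≠i}(α_i − α_j))^{−1} mod 11.
  i = 1 (α = 3): (3−4)(3−7)(3−8)(3−5) = (−1)·(−4)·(−5)·(−2) = 40 ≡ 7, so v_1 = 7^{−1} = 8 (mod 11).
  i = 2 (α = 4): (4−3)(4−7)(4−8)(4−5) = 1·(−3)·(−4)·(−1) = −12 ≡ 10, so v_2 = 10^{−1} = 10 (mod 11).
  i = 3 (α = 7): (7−3)(7−4)(7−8)(7−5) = 4·3·(−1)·2 = −24 ≡ 9, so v_3 = 9^{−1} = 5 (mod 11).
  i = 4 (α = 8): (8−3)(8−4)(8−7)(8−5) = 5·4·1·3 = 60 ≡ 5, so v_4 = 5^{−1} = 9 (mod 11).
  i = 5 (α = 5): (5−3)(5−4)(5−7)(5−8) = 2·1·(−2)·(−3) = 12 ≡ 1, so v_5 = 1^{−1} = 1 (mod 11).
  v = [8, 10, 5, 9, 1].
Step 2: syndromes of r = [2, 7, 3, 6, 8] (all sums mod 11).
  S_0 = Σ v_i r_i = 8·2 + 10·7 + 5·3 + 9·6 + 1·8 = 163 ≡ 9.
  S_1 = Σ v_i α_i r_i = 8·3·2 + 10·4·7 + 5·7·3 + 9·8·6 + 1·5·8 = 905 ≡ 3.
  α_i^2 mod 11 = [9, 5, 5, 9, 3].
  S_2 = Σ v_i α_i^2 r_i = 8·9·2 + 10·5·7 + 5·5·3 + 9·9·6 + 1·3·8 = 1079 ≡ 1.
  S = (9, 3, 1) ≠ 0, so r is not a codeword (an error is present).
Step 3: locate the error. For a single error e at position i, S_ℓ = v_i·e·α_i^ℓ, so α_err = S_1/S_0.
  S_0^{−1} = 9^{−1} = 5 (mod 11), so α_err = 3·5 = 15 ≡ 4 = α_2. Error position i = 2.
  Consistency check: S_2/S_1 = 1·4 = 4 ≡ 4 = α_err ✓ (single-error assumption holds).
Step 4: error magnitude e = S_0/v_2 = S_0·∏_{j≠2}(α_2 − α_j) = 9·10 = 90 ≡ 2 (mod 11).
Step 5: correct position 2: c_2 = r_2 − e = 7 − 2 ≡ 5 (mod 11). Hence c = [2, 5, 3, 6, 8].
  Check: interpolating c through the α_i gives m(x) = 4 + 3·x (degree < 2) with m(α_i) = c_i for every i, so c is indeed a codeword.


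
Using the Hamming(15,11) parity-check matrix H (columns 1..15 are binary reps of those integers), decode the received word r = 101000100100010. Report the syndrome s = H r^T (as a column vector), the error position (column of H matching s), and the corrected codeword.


s = (0, 0, 0, 1)^T, error position = 1, corrected codeword c = 001000100100010

Compute s = H r^T mod 2 one row at a time:
  s_1 = 0 + 0 + 1 + 0 + 0 + 0 + 1 + 0 = 2 ≡ 0 (mod 2).
  s_2 = 0 + 0 + 0 + 1 + 0 + 0 + 1 + 0 = 2 ≡ 0 (mod 2).
  s_3 = 0 + 1 + 0 + 1 + 1 + 0 + 1 + 0 = 4 ≡ 0 (mod 2).
  s_4 = 1 + 1 + 0 + 1 + 0 + 0 + 0 + 0 = 3 ≡ 1 (mod 2).
s = (0, 0, 0, 1)^T — this equals column 1 of H (binary 0001), so error is at position 1.
Correct: flip bit 1 of r = 101000100100010 to get c = 001000100100010.


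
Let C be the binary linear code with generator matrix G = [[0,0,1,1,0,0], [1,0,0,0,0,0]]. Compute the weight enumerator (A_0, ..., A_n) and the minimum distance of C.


Weight distribution: A_0 = 1, A_1 = 1, A_2 = 1, A_3 = 1. Minimum distance d = 1.

Enumerate all 2^2 = 4 messages m ∈ F_2^2.
For each, compute codeword c = mG in F_2^6, then tally its weight.
  m = 00 → c = 000000, weight = 0.
  m = 10 → c = 001100, weight = 2.
  m = 01 → c = 100000, weight = 1.
  m = 11 → c = 101100, weight = 3.
Tally weights:
  weight 0: 1 codewords.
  weight 1: 1 codewords.
  weight 2: 1 codewords.
  weight 3: 1 codewords.
Minimum distance d = smallest w > 0 with A_w > 0 = 1.
Sanity: Σ A_w = 4 = 2^2 = 4 ✓.


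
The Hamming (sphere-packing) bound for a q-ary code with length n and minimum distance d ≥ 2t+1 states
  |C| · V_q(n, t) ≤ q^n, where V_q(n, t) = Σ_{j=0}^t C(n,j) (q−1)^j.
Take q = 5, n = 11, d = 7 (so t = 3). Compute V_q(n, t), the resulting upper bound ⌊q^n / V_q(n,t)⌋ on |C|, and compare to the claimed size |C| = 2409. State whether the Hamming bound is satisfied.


V_q(n, t) = 11485, q^n = 48828125, Hamming bound = 4251, |C| = 2409 ≤ bound (satisfied).

Step 1: Compute V_q(n, t) = Σ_{j=0}^3 C(n, j) (q−1)^j.
  j = 0: C(11,0)·(4)^0 = 1·1 = 1.
  j = 1: C(11,1)·(4)^1 = 11·4 = 44.
  j = 2: C(11,2)·(4)^2 = 55·16 = 880.
  j = 3: C(11,3)·(4)^3 = 165·64 = 10560.
  V_q(n, t) = 1 + 44 + 880 + 10560 = 11485.
Step 2: q^n = 5^11 = 48828125.
Step 3: Hamming bound ⌊q^n / V_q(n,t)⌋ = ⌊48828125/11485⌋ = 4251.
Step 4: Compare |C| = 2409 to 4251: satisfied.
The claimed |C| lies below the Hamming bound.


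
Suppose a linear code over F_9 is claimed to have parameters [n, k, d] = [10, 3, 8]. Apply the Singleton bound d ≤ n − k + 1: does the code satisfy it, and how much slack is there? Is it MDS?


Singleton RHS = n − k + 1 = 8, slack = 0, bound satisfied, MDS.

Singleton bound: d ≤ n − k + 1.
Here n = 10, k = 3, so n − k + 1 = 8.
Given d = 8, check d ≤ 8: YES.
Slack = (n − k + 1) − d = 0.
The code is MDS (slack = 0).
Description: the claimed parameters are [10, 3, 8]_9; such a code would be MDS (meets Singleton bound).


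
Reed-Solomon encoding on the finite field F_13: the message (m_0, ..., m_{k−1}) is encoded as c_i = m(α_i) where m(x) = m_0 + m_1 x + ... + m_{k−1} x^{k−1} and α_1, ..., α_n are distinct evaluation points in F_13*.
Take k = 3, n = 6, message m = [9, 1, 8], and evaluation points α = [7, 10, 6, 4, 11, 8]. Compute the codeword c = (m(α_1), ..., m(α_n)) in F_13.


c = [5, 0, 4, 11, 0, 9]

Message polynomial: m(x) = 9 + 1·x + 8·x^2 (mod 13).
For each evaluation point α_i, compute m(α_i) mod 13:
  α_1 = 7: Horner steps 8 → 5 → 5, so m(7) = 5.
  α_2 = 10: Horner steps 8 → 3 → 0, so m(10) = 0.
  α_3 = 6: Horner steps 8 → 10 → 4, so m(6) = 4.
  α_4 = 4: Horner steps 8 → 7 → 11, so m(4) = 11.
  α_5 = 11: Horner steps 8 → 11 → 0, so m(11) = 0.
  α_6 = 8: Horner steps 8 → 0 → 9, so m(8) = 9.
Codeword c = [5, 0, 4, 11, 0, 9] ∈ F_13^6.


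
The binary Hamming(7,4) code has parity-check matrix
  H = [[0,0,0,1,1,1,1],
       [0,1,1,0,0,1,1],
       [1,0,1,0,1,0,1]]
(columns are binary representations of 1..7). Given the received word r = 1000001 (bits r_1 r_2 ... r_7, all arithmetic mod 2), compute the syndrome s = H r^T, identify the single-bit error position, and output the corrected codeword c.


s = (1, 1, 0)^T, error position = 6, corrected codeword c = 1000011

Compute s = H r^T mod 2 one row at a time:
  s_1 = 0 + 0 + 0 + 1 = 1 ≡ 1 (mod 2).
  s_2 = 0 + 0 + 0 + 1 = 1 ≡ 1 (mod 2).
  s_3 = 1 + 0 + 0 + 1 = 2 ≡ 0 (mod 2).
s = (1, 1, 0)^T — this equals column 6 of H (binary 110), so error is at position 6.
Correct: flip bit 6 of r = 1000001 to get c = 1000011.


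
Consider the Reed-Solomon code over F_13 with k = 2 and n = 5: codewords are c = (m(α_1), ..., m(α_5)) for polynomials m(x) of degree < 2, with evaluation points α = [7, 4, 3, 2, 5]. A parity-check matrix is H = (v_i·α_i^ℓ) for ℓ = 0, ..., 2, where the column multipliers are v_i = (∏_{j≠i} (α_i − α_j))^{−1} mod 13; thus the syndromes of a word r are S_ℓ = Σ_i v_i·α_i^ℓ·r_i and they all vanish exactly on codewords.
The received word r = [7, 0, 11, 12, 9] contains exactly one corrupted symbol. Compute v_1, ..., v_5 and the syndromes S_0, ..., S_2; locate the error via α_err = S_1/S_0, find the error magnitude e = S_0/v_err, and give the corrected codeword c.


S = (7, 2, 8), error at position 2, error magnitude e = 3, c = [7, 10, 11, 12, 9].

Step 1: column multipliers v_i = (∏_{j≠i}(α_i − α_j))^{−1} mod 13.
  i = 1 (α = 7): (7−4)(7−3)(7−2)(7−5) = 3·4·5·2 = 120 ≡ 3, so v_1 = 3^{−1} = 9 (mod 13).
  i = 2 (α = 4): (4−7)(4−3)(4−2)(4−5) = (−3)·1·2·(−1) = 6 ≡ 6, so v_2 = 6^{−1} = 11 (mod 13).
  i = 3 (α = 3): (3−7)(3−4)(3−2)(3−5) = (−4)·(−1)·1·(−2) = −8 ≡ 5, so v_3 = 5^{−1} = 8 (mod 13).
  i = 4 (α = 2): (2−7)(2−4)(2−3)(2−5) = (−5)·(−2)·(−1)·(−3) = 30 ≡ 4, so v_4 = 4^{−1} = 10 (mod 13).
  i = 5 (α = 5): (5−7)(5−4)(5−3)(5−2) = (−2)·1·2·3 = −12 ≡ 1, so v_5 = 1^{−1} = 1 (mod 13).
  v = [9, 11, 8, 10, 1].
Step 2: syndromes of r = [7, 0, 11, 12, 9] (all sums mod 13).
  S_0 = Σ v_i r_i = 9·7 + 11·0 + 8·11 + 10·12 + 1·9 = 280 ≡ 7.
  S_1 = Σ v_i α_i r_i = 9·7·7 + 11·4·0 + 8·3·11 + 10·2·12 + 1·5·9 = 990 ≡ 2.
  α_i^2 mod 13 = [10, 3, 9, 4, 12].
  S_2 = Σ v_i α_i^2 r_i = 9·10·7 + 11·3·0 + 8·9·11 + 10·4·12 + 1·12·9 = 2010 ≡ 8.
  S = (7, 2, 8) ≠ 0, so r is not a codeword (an error is present).
Step 3: locate the error. For a single error e at position i, S_ℓ = v_i·e·α_i^ℓ, so α_err = S_1/S_0.
  S_0^{−1} = 7^{−1} = 2 (mod 13), so α_err = 2·2 = 4 ≡ 4 = α_2. Error position i = 2.
  Consistency check: S_2/S_1 = 8·7 = 56 ≡ 4 = α_err ✓ (single-error assumption holds).
Step 4: error magnitude e = S_0/v_2 = S_0·∏_{j≠2}(α_2 − α_j) = 7·6 = 42 ≡ 3 (mod 13).
Step 5: correct position 2: c_2 = r_2 − e = 0 − 3 ≡ 10 (mod 13). Hence c = [7, 10, 11, 12, 9].
  Check: interpolating c through the α_i gives m(x) = 1 + 12·x (degree < 2) with m(α_i) = c_i for every i, so c is indeed a codeword.
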